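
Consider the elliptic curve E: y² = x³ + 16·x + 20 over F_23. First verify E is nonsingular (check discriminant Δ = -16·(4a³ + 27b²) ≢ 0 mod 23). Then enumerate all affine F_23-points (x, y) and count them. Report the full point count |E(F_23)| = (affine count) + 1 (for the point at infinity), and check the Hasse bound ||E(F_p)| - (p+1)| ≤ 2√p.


Affine points = {(3, 7), (3, 16), (5, 8), (5, 15), (8, 4), (8, 19), (11, 3), (11, 20), (12, 10), (12, 13), (15, 1), (15, 22), (16, 5), (16, 18), (21, 7), (21, 16), (22, 7), (22, 16)}; affine count = 18; |E(F_23)| = 19.

Discriminant check: Δ ∝ 4a³ + 27b² = 4·16³ + 27·20² = 4·4096 + 27·400 ≡ 21 (mod 23). Nonzero ⇒ E is nonsingular.
For each x ∈ F_23, compute rhs = x³ + 16·x + 20 mod 23, then count y ∈ F_23 with y² ≡ rhs.
  x = 0: rhs = 20, matching y values: none (0 points).
  x = 1: rhs = 14, matching y values: none (0 points).
  x = 2: rhs = 14, matching y values: none (0 points).
  x = 3: rhs = 3, matching y values: 7, 16 (2 points).
  x = 4: rhs = 10, matching y values: none (0 points).
  x = 5: rhs = 18, matching y values: 8, 15 (2 points).
  x = 6: rhs = 10, matching y values: none (0 points).
  x = 7: rhs = 15, matching y values: none (0 points).
  x = 8: rhs = 16, matching y values: 4, 19 (2 points).
  x = 9: rhs = 19, matching y values: none (0 points).
  x = 10: rhs = 7, matching y values: none (0 points).
  x = 11: rhs = 9, matching y values: 3, 20 (2 points).
  x = 12: rhs = 8, matching y values: 10, 13 (2 points).
  x = 13: rhs = 10, matching y values: none (0 points).
  x = 14: rhs = 21, matching y values: none (0 points).
  x = 15: rhs = 1, matching y values: 1, 22 (2 points).
  x = 16: rhs = 2, matching y values: 5, 18 (2 points).
  x = 17: rhs = 7, matching y values: none (0 points).
  x = 18: rhs = 22, matching y values: none (0 points).
  x = 19: rhs = 7, matching y values: none (0 points).
  x = 20: rhs = 14, matching y values: none (0 points).
  x = 21: rhs = 3, matching y values: 7, 16 (2 points).
  x = 22: rhs = 3, matching y values: 7, 16 (2 points).
Total affine count: 18.
Full point count |E(F_23)| = 18 + 1 = 19.
Hasse bound: |19 − (23+1)| = |-5| = 5 ≤ 2√23 ≈ 9.5917 ✓.


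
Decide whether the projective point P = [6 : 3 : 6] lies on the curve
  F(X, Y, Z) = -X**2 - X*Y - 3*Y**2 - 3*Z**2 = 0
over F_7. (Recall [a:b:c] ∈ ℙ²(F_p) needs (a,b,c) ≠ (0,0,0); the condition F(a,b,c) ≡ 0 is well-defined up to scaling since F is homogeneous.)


F(6,3,6) ≡ 0 (mod 7); P is on the curve.

Evaluate F(6, 3, 6) term-by-term (mod 7).
  -X**2 ↦ -1·36·1·1 = -36
  -X*Y ↦ -1·6·3·1 = -18
  -3*Y**2 ↦ -3·1·9·1 = -27
  -3*Z**2 ↦ -3·1·1·36 = -108
Sum: F(6, 3, 6) = (-36) + (-18) + (-27) + (-108) = -189.
Reducing mod 7: -189 ≡ 0 (mod 7).
Since F(a, b, c) ≡ 0 (mod 7), P lies on the curve.


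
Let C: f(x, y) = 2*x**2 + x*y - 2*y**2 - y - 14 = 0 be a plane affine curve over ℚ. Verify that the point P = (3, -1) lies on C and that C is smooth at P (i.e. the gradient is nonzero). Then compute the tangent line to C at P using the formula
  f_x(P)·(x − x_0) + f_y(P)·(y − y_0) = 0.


Tangent line at P: 11*x + 6*y - 27 = 0.

Step 1: f(3, -1) = 0, so P lies on C.
Step 2: partial derivatives
  f_x(x, y) = 4*x + y, f_y(x, y) = x - 4*y - 1.
  f_x(P) = 11, f_y(P) = 6 (gradient nonzero, so P is smooth).
Step 3: tangent line at P: 11·(x − 3) + 6·(y − -1) = 0.
Expanding: 11*x + 6*y - 27 = 0.


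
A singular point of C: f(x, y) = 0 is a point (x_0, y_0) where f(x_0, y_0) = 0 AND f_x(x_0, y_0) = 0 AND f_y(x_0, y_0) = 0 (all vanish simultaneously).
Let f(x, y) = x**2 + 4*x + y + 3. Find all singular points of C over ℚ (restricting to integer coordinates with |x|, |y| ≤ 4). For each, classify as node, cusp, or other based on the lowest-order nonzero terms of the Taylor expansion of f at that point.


No singular points in the scanned grid; C is smooth there.

Compute partial derivatives:
  f_x = 2*x + 4.
  f_y = 1.
f_y = 1 is a nonzero constant, so f_y never vanishes: no point (x, y) can satisfy f = f_x = f_y = 0. In particular no (x, y) ∈ {−4, ..., 4}² is singular; the curve is smooth.


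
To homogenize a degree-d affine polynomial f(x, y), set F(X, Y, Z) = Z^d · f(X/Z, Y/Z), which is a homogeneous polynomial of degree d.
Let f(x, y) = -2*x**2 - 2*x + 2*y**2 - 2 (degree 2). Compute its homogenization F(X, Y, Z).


F(X, Y, Z) = -2*X**2 - 2*X*Z + 2*Y**2 - 2*Z**2

deg(f) = 2.
Substitute x = X/Z, y = Y/Z into f, then multiply by Z^2.
  monomial -2·x^2·y^0 ↦ -2·X^2·Y^0·Z^0.
  monomial -2·x^1·y^0 ↦ -2·X^1·Y^0·Z^1.
  monomial 2·x^0·y^2 ↦ 2·X^0·Y^2·Z^0.
  monomial -2·x^0·y^0 ↦ -2·X^0·Y^0·Z^2.
Collecting: F(X, Y, Z) = -2*X**2 - 2*X*Z + 2*Y**2 - 2*Z**2.


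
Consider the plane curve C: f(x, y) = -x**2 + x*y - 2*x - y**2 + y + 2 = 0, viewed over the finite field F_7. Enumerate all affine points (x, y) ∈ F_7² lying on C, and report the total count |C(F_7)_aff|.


Affine F_7-points: {(0, 2), (0, 6), (1, 1), (4, 6), (5, 1), (5, 5)}; count = 6.

For each of the 49 pairs (x, y) ∈ F_7², evaluate f(x, y) mod 7. Record the zeros.
  x = 0: [0↦2, 1↦2, 2↦0, 3↦3, 4↦4, 5↦3, 6↦0]  zeros at y ∈ {2, 6}
  x = 1: [0↦6, 1↦0, 2↦6, 3↦3, 4↦5, 5↦5, 6↦3]  zeros at y ∈ {1}
  x = 2: [0↦1, 1↦3, 2↦3, 3↦1, 4↦4, 5↦5, 6↦4]  zeros at y ∈ ∅
  x = 3: [0↦1, 1↦4, 2↦5, 3↦4, 4↦1, 5↦3, 6↦3]  zeros at y ∈ ∅
  x = 4: [0↦6, 1↦3, 2↦5, 3↦5, 4↦3, 5↦6, 6↦0]  zeros at y ∈ {6}
  x = 5: [0↦2, 1↦0, 2↦3, 3↦4, 4↦3, 5↦0, 6↦2]  zeros at y ∈ {1, 5}
  x = 6: [0↦3, 1↦2, 2↦6, 3↦1, 4↦1, 5↦6, 6↦2]  zeros at y ∈ ∅
Collecting zeros: affine points = {(0, 2), (0, 6), (1, 1), (4, 6), (5, 1), (5, 5)}.
Total count |C(F_7)_aff| = 6.


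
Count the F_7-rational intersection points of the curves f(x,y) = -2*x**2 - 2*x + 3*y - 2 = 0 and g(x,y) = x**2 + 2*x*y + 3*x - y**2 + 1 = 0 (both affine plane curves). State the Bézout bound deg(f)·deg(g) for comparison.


Common zeros: ∅; count = 0; Bézout bound = 4.

deg(f) = 2, deg(g) = 2, so Bézout bound = 4.
Scan x ∈ F_7. For each x, list the y ∈ F_7 with f(x, y) ≡ 0 and those with g(x, y) ≡ 0 (mod 7); the common zeros in that column are the intersection.
  x = 0: f ≡ 0 at y ∈ {3}; g ≡ 0 at y ∈ {1, 6}; common: ∅.
  x = 1: f ≡ 0 at y ∈ {2}; g ≡ 0 at y ∈ ∅; common: ∅.
  x = 2: f ≡ 0 at y ∈ {0}; g ≡ 0 at y ∈ {1, 3}; common: ∅.
  x = 3: f ≡ 0 at y ∈ {4}; g ≡ 0 at y ∈ {3}; common: ∅.
  x = 4: f ≡ 0 at y ∈ {0}; g ≡ 0 at y ∈ ∅; common: ∅.
  x = 5: f ≡ 0 at y ∈ {2}; g ≡ 0 at y ∈ ∅; common: ∅.
  x = 6: f ≡ 0 at y ∈ {3}; g ≡ 0 at y ∈ {6}; common: ∅.
Collecting: common zeros = ∅, so the count is 0.
Comparison with the Bézout bound: 0 ≤ 4 = deg(f)·deg(g), as expected for curves with no common component (the affine F_7-count falls short of the bound because intersections may lie at infinity, over extension fields, or carry multiplicity).


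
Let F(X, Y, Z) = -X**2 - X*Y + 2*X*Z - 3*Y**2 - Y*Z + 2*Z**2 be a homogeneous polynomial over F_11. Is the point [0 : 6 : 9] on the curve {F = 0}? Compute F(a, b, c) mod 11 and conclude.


F(0,6,9) ≡ 0 (mod 11); P is on the curve.

Evaluate F(0, 6, 9) term-by-term (mod 11).
  -X**2 ↦ -1·0·1·1 = 0
  -X*Y ↦ -1·0·6·1 = 0
  2*X*Z ↦ 2·0·1·9 = 0
  -3*Y**2 ↦ -3·1·36·1 = -108
  -Y*Z ↦ -1·1·6·9 = -54
  2*Z**2 ↦ 2·1·1·81 = 162
Sum: F(0, 6, 9) = (0) + (0) + (0) + (-108) + (-54) + (162) = 0.
Reducing mod 11: 0 ≡ 0 (mod 11).
Since F(a, b, c) ≡ 0 (mod 11), P lies on the curve.


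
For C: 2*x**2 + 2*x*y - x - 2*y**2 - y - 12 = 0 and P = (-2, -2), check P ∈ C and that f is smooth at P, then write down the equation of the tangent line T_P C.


Tangent line at P: -13*x + 3*y - 20 = 0.

Step 1: f(-2, -2) = 0, so P lies on C.
Step 2: partial derivatives
  f_x(x, y) = 4*x + 2*y - 1, f_y(x, y) = 2*x - 4*y - 1.
  f_x(P) = -13, f_y(P) = 3 (gradient nonzero, so P is smooth).
Step 3: tangent line at P: -13·(x − -2) + 3·(y − -2) = 0.
Expanding: -13*x + 3*y - 20 = 0.


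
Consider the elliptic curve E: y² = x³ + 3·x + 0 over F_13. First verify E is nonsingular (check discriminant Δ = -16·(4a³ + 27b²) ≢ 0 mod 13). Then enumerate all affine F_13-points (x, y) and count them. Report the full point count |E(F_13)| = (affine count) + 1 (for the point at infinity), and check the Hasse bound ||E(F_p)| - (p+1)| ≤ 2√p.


Affine points = {(0, 0), (1, 2), (1, 11), (2, 1), (2, 12), (3, 6), (3, 7), (5, 6), (5, 7), (6, 0), (7, 0), (8, 4), (8, 9), (10, 4), (10, 9), (11, 5), (11, 8), (12, 3), (12, 10)}; affine count = 19; |E(F_13)| = 20.

Discriminant check: Δ ∝ 4a³ + 27b² = 4·3³ + 27·0² = 4·27 + 27·0 ≡ 4 (mod 13). Nonzero ⇒ E is nonsingular.
For each x ∈ F_13, compute rhs = x³ + 3·x + 0 mod 13, then count y ∈ F_13 with y² ≡ rhs.
  x = 0: rhs = 0, matching y values: 0 (1 points).
  x = 1: rhs = 4, matching y values: 2, 11 (2 points).
  x = 2: rhs = 1, matching y values: 1, 12 (2 points).
  x = 3: rhs = 10, matching y values: 6, 7 (2 points).
  x = 4: rhs = 11, matching y values: none (0 points).
  x = 5: rhs = 10, matching y values: 6, 7 (2 points).
  x = 6: rhs = 0, matching y values: 0 (1 points).
  x = 7: rhs = 0, matching y values: 0 (1 points).
  x = 8: rhs = 3, matching y values: 4, 9 (2 points).
  x = 9: rhs = 2, matching y values: none (0 points).
  x = 10: rhs = 3, matching y values: 4, 9 (2 points).
  x = 11: rhs = 12, matching y values: 5, 8 (2 points).
  x = 12: rhs = 9, matching y values: 3, 10 (2 points).
Total affine count: 19.
Full point count |E(F_13)| = 19 + 1 = 20.
Hasse bound: |20 − (13+1)| = |6| = 6 ≤ 2√13 ≈ 7.2111 ✓.


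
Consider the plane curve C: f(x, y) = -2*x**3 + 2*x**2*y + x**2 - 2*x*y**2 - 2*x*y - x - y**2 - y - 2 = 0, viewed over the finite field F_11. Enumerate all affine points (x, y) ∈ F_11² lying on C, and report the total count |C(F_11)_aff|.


Affine F_11-points: {(0, 4), (0, 6), (5, 2), (10, 9), (10, 10)}; count = 5.

For each of the 121 pairs (x, y) ∈ F_11², evaluate f(x, y) mod 11. Record the zeros.
  x = 0: [0↦9, 1↦7, 2↦3, 3↦8, 4↦0, 5↦1, 6↦0, 7↦8, 8↦3, 9↦7, 10↦9]  zeros at y ∈ {4, 6}
  x = 1: [0↦7, 1↦3, 2↦4, 3↦10, 4↦10, 5↦4, 6↦3, 7↦7, 8↦5, 9↦8, 10↦5]  zeros at y ∈ ∅
  x = 2: [0↦6, 1↦4, 2↦3, 3↦3, 4↦4, 5↦6, 6↦9, 7↦2, 8↦7, 9↦2, 10↦9]  zeros at y ∈ ∅
  x = 3: [0↦5, 1↦9, 2↦10, 3↦8, 4↦3, 5↦6, 6↦6, 7↦3, 8↦8, 9↦10, 10↦9]  zeros at y ∈ ∅
  x = 4: [0↦3, 1↦6, 2↦2, 3↦2, 4↦6, 5↦3, 6↦4, 7↦9, 8↦7, 9↦9, 10↦4]  zeros at y ∈ ∅
  x = 5: [0↦10, 1↦5, 2↦0, 3↦6, 4↦1, 5↦7, 6↦2, 7↦8, 8↦3, 9↦9, 10↦4]  zeros at y ∈ {2}
  x = 6: [0↦3, 1↦5, 2↦3, 3↦8, 4↦9, 5↦6, 6↦10, 7↦10, 8↦6, 9↦9, 10↦8]  zeros at y ∈ ∅
  x = 7: [0↦3, 1↦5, 2↦10, 3↦7, 4↦7, 5↦10, 6↦5, 7↦3, 8↦4, 9↦8, 10↦4]  zeros at y ∈ ∅
  x = 8: [0↦9, 1↦4, 2↦9, 3↦2, 4↦5, 5↦7, 6↦8, 7↦8, 8↦7, 9↦5, 10↦2]  zeros at y ∈ ∅
  x = 9: [0↦9, 1↦1, 2↦10, 3↦3, 4↦2, 5↦7, 6↦7, 7↦2, 8↦3, 9↦10, 10↦1]  zeros at y ∈ ∅
  x = 10: [0↦2, 1↦6, 2↦1, 3↦9, 4↦8, 5↦9, 6↦1, 7↦6, 8↦2, 9↦0, 10↦0]  zeros at y ∈ {9, 10}
Collecting zeros: affine points = {(0, 4), (0, 6), (5, 2), (10, 9), (10, 10)}.
Total count |C(F_11)_aff| = 5.


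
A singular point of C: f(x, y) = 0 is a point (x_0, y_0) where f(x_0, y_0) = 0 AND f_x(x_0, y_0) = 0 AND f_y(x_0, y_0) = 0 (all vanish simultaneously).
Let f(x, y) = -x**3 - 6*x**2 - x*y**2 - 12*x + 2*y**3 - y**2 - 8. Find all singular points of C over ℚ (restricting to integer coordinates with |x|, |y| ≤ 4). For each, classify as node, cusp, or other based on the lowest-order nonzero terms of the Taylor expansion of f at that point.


Singular points: {(-2, 0)}; classification: cusp.

Compute partial derivatives:
  f_x = -3*x**2 - 12*x - y**2 - 12.
  f_y = -2*x*y + 6*y**2 - 2*y.
Scan x_0 ∈ {−4, ..., 4}. For each x_0, f_y(x_0, y) is a polynomial in y; find its integer roots y ∈ {−4, ..., 4}, then test f_x and f at those candidates.
  x = -4: f_y(-4, y) = 6*y**2 + 6*y; vanishes at y ∈ {-1, 0}. (-4, -1): f_x = -13 ≠ 0; (-4, 0): f_x = -12 ≠ 0.
  x = -3: f_y(-3, y) = 6*y**2 + 4*y; vanishes at y ∈ {0}. (-3, 0): f_x = -3 ≠ 0.
  x = -2: f_y(-2, y) = 6*y**2 + 2*y; vanishes at y ∈ {0}. (-2, 0): f_x = 0, f = 0 — SINGULAR.
  x = -1: f_y(-1, y) = 6*y**2; vanishes at y ∈ {0}. (-1, 0): f_x = -3 ≠ 0.
  x = 0: f_y(0, y) = 6*y**2 - 2*y; vanishes at y ∈ {0}. (0, 0): f_x = -12 ≠ 0.
  x = 1: f_y(1, y) = 6*y**2 - 4*y; vanishes at y ∈ {0}. (1, 0): f_x = -27 ≠ 0.
  x = 2: f_y(2, y) = 6*y**2 - 6*y; vanishes at y ∈ {0, 1}. (2, 0): f_x = -48 ≠ 0; (2, 1): f_x = -49 ≠ 0.
  x = 3: f_y(3, y) = 6*y**2 - 8*y; vanishes at y ∈ {0}. (3, 0): f_x = -75 ≠ 0.
  x = 4: f_y(4, y) = 6*y**2 - 10*y; vanishes at y ∈ {0}. (4, 0): f_x = -108 ≠ 0.
Only singular point on the grid: (-2, 0).
Classify: substitute x = -2 + u, y = 0 + v and expand: f = -u**3 - u*v**2 + 2*v**3 + v**2.
No constant or linear terms (consistent with a singular point). Quadratic part: v**2. Cubic part: -u**3 - u*v**2 + 2*v**3.
The quadratic part v**2 is a perfect square, so there is a single (double) tangent line v = 0, i.e. y = 0. Restricting the cubic part to that line (v = 0) leaves -u**3 ≠ 0, so f is not divisible by v and the branch is v² ≈ u**3 to lowest order — this is a cusp.
Classification: cusp.


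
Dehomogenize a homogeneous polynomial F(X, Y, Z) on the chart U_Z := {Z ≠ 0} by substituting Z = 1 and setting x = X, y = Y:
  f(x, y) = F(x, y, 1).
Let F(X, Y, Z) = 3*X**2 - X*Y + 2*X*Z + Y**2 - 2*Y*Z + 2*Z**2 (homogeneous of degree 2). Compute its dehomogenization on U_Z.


f(x, y) = 3*x**2 - x*y + 2*x + y**2 - 2*y + 2

On U_Z we set Z = 1. Each monomial c·X^i·Y^j·Z^k in F becomes c·x^i·y^j·1^k = c·x^i·y^j.
Substituting Z = 1: F(X, Y, 1) = 3*x**2 - x*y + 2*x + y**2 - 2*y + 2.
Note: deg(f) ≤ deg(F) = 2; strict inequality happens when F is divisible by Z (lost terms).


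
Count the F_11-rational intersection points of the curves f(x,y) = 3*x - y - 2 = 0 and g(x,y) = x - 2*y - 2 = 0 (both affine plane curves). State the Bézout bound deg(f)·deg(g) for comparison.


Common zeros: {(7, 8)}; count = 1; Bézout bound = 1.

deg(f) = 1, deg(g) = 1, so Bézout bound = 1.
Scan x ∈ F_11. For each x, list the y ∈ F_11 with f(x, y) ≡ 0 and those with g(x, y) ≡ 0 (mod 11); the common zeros in that column are the intersection.
  x = 0: f ≡ 0 at y ∈ {9}; g ≡ 0 at y ∈ {10}; common: ∅.
  x = 1: f ≡ 0 at y ∈ {1}; g ≡ 0 at y ∈ {5}; common: ∅.
  x = 2: f ≡ 0 at y ∈ {4}; g ≡ 0 at y ∈ {0}; common: ∅.
  x = 3: f ≡ 0 at y ∈ {7}; g ≡ 0 at y ∈ {6}; common: ∅.
  x = 4: f ≡ 0 at y ∈ {10}; g ≡ 0 at y ∈ {1}; common: ∅.
  x = 5: f ≡ 0 at y ∈ {2}; g ≡ 0 at y ∈ {7}; common: ∅.
  x = 6: f ≡ 0 at y ∈ {5}; g ≡ 0 at y ∈ {2}; common: ∅.
  x = 7: f ≡ 0 at y ∈ {8}; g ≡ 0 at y ∈ {8}; common: {8}.
  x = 8: f ≡ 0 at y ∈ {0}; g ≡ 0 at y ∈ {3}; common: ∅.
  x = 9: f ≡ 0 at y ∈ {3}; g ≡ 0 at y ∈ {9}; common: ∅.
  x = 10: f ≡ 0 at y ∈ {6}; g ≡ 0 at y ∈ {4}; common: ∅.
Collecting: common zeros = {(7, 8)}, so the count is 1.
Comparison with the Bézout bound: 1 ≤ 1 = deg(f)·deg(g), as expected for curves with no common component (the bound is attained).


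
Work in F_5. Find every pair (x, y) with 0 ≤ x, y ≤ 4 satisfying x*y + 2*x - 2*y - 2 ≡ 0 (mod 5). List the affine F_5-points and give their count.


Affine F_5-points: {(0, 4), (1, 0), (3, 1), (4, 2)}; count = 4.

For each of the 25 pairs (x, y) ∈ F_5², evaluate f(x, y) mod 5. Record the zeros.
  x = 0: [0↦3, 1↦1, 2↦4, 3↦2, 4↦0]  zeros at y ∈ {4}
  x = 1: [0↦0, 1↦4, 2↦3, 3↦2, 4↦1]  zeros at y ∈ {0}
  x = 2: [0↦2, 1↦2, 2↦2, 3↦2, 4↦2]  zeros at y ∈ ∅
  x = 3: [0↦4, 1↦0, 2↦1, 3↦2, 4↦3]  zeros at y ∈ {1}
  x = 4: [0↦1, 1↦3, 2↦0, 3↦2, 4↦4]  zeros at y ∈ {2}
Collecting zeros: affine points = {(0, 4), (1, 0), (3, 1), (4, 2)}.
Total count |C(F_5)_aff| = 4.


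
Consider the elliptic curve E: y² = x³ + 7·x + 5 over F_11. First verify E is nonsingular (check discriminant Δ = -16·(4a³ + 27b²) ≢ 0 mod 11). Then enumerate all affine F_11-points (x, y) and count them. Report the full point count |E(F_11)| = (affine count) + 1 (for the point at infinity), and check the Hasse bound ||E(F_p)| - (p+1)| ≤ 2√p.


Affine points = {(0, 4), (0, 7), (2, 4), (2, 7), (3, 3), (3, 8), (4, 3), (4, 8), (5, 0), (7, 1), (7, 10), (8, 1), (8, 10), (9, 4), (9, 7)}; affine count = 15; |E(F_11)| = 16.

Discriminant check: Δ ∝ 4a³ + 27b² = 4·7³ + 27·5² = 4·343 + 27·25 ≡ 1 (mod 11). Nonzero ⇒ E is nonsingular.
For each x ∈ F_11, compute rhs = x³ + 7·x + 5 mod 11, then count y ∈ F_11 with y² ≡ rhs.
  x = 0: rhs = 5, matching y values: 4, 7 (2 points).
  x = 1: rhs = 2, matching y values: none (0 points).
  x = 2: rhs = 5, matching y values: 4, 7 (2 points).
  x = 3: rhs = 9, matching y values: 3, 8 (2 points).
  x = 4: rhs = 9, matching y values: 3, 8 (2 points).
  x = 5: rhs = 0, matching y values: 0 (1 points).
  x = 6: rhs = 10, matching y values: none (0 points).
  x = 7: rhs = 1, matching y values: 1, 10 (2 points).
  x = 8: rhs = 1, matching y values: 1, 10 (2 points).
  x = 9: rhs = 5, matching y values: 4, 7 (2 points).
  x = 10: rhs = 8, matching y values: none (0 points).
Total affine count: 15.
Full point count |E(F_11)| = 15 + 1 = 16.
Hasse bound: |16 − (11+1)| = |4| = 4 ≤ 2√11 ≈ 6.6332 ✓.


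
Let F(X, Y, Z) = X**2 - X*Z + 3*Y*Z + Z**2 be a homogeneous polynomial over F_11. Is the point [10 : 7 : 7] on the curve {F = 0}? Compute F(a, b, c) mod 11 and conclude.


F(10,7,7) ≡ 6 (mod 11); P is NOT on the curve.

Evaluate F(10, 7, 7) term-by-term (mod 11).
  X**2 ↦ 1·100·1·1 = 100
  -X*Z ↦ -1·10·1·7 = -70
  3*Y*Z ↦ 3·1·7·7 = 147
  Z**2 ↦ 1·1·1·49 = 49
Sum: F(10, 7, 7) = (100) + (-70) + (147) + (49) = 226.
Reducing mod 11: 226 ≡ 6 (mod 11).
Since F(a, b, c) ≡ 6 ≠ 0 (mod 11), P does NOT lie on the curve.


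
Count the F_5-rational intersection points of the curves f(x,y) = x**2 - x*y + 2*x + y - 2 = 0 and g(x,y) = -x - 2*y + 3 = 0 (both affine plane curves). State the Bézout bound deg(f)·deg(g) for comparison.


Common zeros: ∅; count = 0; Bézout bound = 2.

deg(f) = 2, deg(g) = 1, so Bézout bound = 2.
Scan x ∈ F_5. For each x, list the y ∈ F_5 with f(x, y) ≡ 0 and those with g(x, y) ≡ 0 (mod 5); the common zeros in that column are the intersection.
  x = 0: f ≡ 0 at y ∈ {2}; g ≡ 0 at y ∈ {4}; common: ∅.
  x = 1: f ≡ 0 at y ∈ ∅; g ≡ 0 at y ∈ {1}; common: ∅.
  x = 2: f ≡ 0 at y ∈ {1}; g ≡ 0 at y ∈ {3}; common: ∅.
  x = 3: f ≡ 0 at y ∈ {4}; g ≡ 0 at y ∈ {0}; common: ∅.
  x = 4: f ≡ 0 at y ∈ {4}; g ≡ 0 at y ∈ {2}; common: ∅.
Collecting: common zeros = ∅, so the count is 0.
Comparison with the Bézout bound: 0 ≤ 2 = deg(f)·deg(g), as expected for curves with no common component (the affine F_5-count falls short of the bound because intersections may lie at infinity, over extension fields, or carry multiplicity).


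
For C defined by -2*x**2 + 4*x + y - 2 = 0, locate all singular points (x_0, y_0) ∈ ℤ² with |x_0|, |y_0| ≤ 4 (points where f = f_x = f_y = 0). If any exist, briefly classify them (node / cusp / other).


No singular points in the scanned grid; C is smooth there.

Compute partial derivatives:
  f_x = 4 - 4*x.
  f_y = 1.
f_y = 1 is a nonzero constant, so f_y never vanishes: no point (x, y) can satisfy f = f_x = f_y = 0. In particular no (x, y) ∈ {−4, ..., 4}² is singular; the curve is smooth.


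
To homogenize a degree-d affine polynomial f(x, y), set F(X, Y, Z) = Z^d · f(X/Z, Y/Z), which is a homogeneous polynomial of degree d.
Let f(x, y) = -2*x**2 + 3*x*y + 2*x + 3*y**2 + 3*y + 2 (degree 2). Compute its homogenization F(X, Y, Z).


F(X, Y, Z) = -2*X**2 + 3*X*Y + 2*X*Z + 3*Y**2 + 3*Y*Z + 2*Z**2

deg(f) = 2.
Substitute x = X/Z, y = Y/Z into f, then multiply by Z^2.
  monomial -2·x^2·y^0 ↦ -2·X^2·Y^0·Z^0.
  monomial 3·x^1·y^1 ↦ 3·X^1·Y^1·Z^0.
  monomial 2·x^1·y^0 ↦ 2·X^1·Y^0·Z^1.
  monomial 3·x^0·y^2 ↦ 3·X^0·Y^2·Z^0.
  monomial 3·x^0·y^1 ↦ 3·X^0·Y^1·Z^1.
  monomial 2·x^0·y^0 ↦ 2·X^0·Y^0·Z^2.
Collecting: F(X, Y, Z) = -2*X**2 + 3*X*Y + 2*X*Z + 3*Y**2 + 3*Y*Z + 2*Z**2.


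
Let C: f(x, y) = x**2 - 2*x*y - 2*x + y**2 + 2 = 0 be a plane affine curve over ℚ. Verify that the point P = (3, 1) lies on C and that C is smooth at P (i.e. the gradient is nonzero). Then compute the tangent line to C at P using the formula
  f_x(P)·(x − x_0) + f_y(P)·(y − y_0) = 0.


Tangent line at P: 2*x - 4*y - 2 = 0.

Step 1: f(3, 1) = 0, so P lies on C.
Step 2: partial derivatives
  f_x(x, y) = 2*x - 2*y - 2, f_y(x, y) = -2*x + 2*y.
  f_x(P) = 2, f_y(P) = -4 (gradient nonzero, so P is smooth).
Step 3: tangent line at P: 2·(x − 3) + -4·(y − 1) = 0.
Expanding: 2*x - 4*y - 2 = 0.


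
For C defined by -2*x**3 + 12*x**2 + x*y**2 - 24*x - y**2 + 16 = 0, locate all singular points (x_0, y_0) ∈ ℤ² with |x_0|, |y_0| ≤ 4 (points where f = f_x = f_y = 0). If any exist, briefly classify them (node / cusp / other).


Singular points: {(2, 0)}; classification: cusp.

Compute partial derivatives:
  f_x = -6*x**2 + 24*x + y**2 - 24.
  f_y = 2*x*y - 2*y.
Scan x_0 ∈ {−4, ..., 4}. For each x_0, f_y(x_0, y) is a polynomial in y; find its integer roots y ∈ {−4, ..., 4}, then test f_x and f at those candidates.
  x = -4: f_y(-4, y) = -10*y; vanishes at y ∈ {0}. (-4, 0): f_x = -216 ≠ 0.
  x = -3: f_y(-3, y) = -8*y; vanishes at y ∈ {0}. (-3, 0): f_x = -150 ≠ 0.
  x = -2: f_y(-2, y) = -6*y; vanishes at y ∈ {0}. (-2, 0): f_x = -96 ≠ 0.
  x = -1: f_y(-1, y) = -4*y; vanishes at y ∈ {0}. (-1, 0): f_x = -54 ≠ 0.
  x = 0: f_y(0, y) = -2*y; vanishes at y ∈ {0}. (0, 0): f_x = -24 ≠ 0.
  x = 1: f_y(1, y) = 0; vanishes at y ∈ {-4, -3, -2, -1, 0, 1, 2, 3, 4}. (1, -4): f_x = 10 ≠ 0; (1, -3): f_x = 3 ≠ 0; (1, -2): f_x = -2 ≠ 0; (1, -1): f_x = -5 ≠ 0; (1, 0): f_x = -6 ≠ 0; (1, 1): f_x = -5 ≠ 0; (1, 2): f_x = -2 ≠ 0; (1, 3): f_x = 3 ≠ 0; (1, 4): f_x = 10 ≠ 0.
  x = 2: f_y(2, y) = 2*y; vanishes at y ∈ {0}. (2, 0): f_x = 0, f = 0 — SINGULAR.
  x = 3: f_y(3, y) = 4*y; vanishes at y ∈ {0}. (3, 0): f_x = -6 ≠ 0.
  x = 4: f_y(4, y) = 6*y; vanishes at y ∈ {0}. (4, 0): f_x = -24 ≠ 0.
Only singular point on the grid: (2, 0).
Classify: substitute x = 2 + u, y = 0 + v and expand: f = -2*u**3 + u*v**2 + v**2.
No constant or linear terms (consistent with a singular point). Quadratic part: v**2. Cubic part: -2*u**3 + u*v**2.
The quadratic part v**2 is a perfect square, so there is a single (double) tangent line v = 0, i.e. y = 0. Restricting the cubic part to that line (v = 0) leaves -2*u**3 ≠ 0, so f is not divisible by v and the branch is v² ≈ 2*u**3 to lowest order — this is a cusp.
Classification: cusp.


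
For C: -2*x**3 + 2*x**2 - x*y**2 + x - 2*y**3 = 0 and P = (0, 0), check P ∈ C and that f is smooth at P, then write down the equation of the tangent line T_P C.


Tangent line at P: x = 0.

Step 1: f(0, 0) = 0, so P lies on C.
Step 2: partial derivatives
  f_x(x, y) = -6*x**2 + 4*x - y**2 + 1, f_y(x, y) = -2*x*y - 6*y**2.
  f_x(P) = 1, f_y(P) = 0 (gradient nonzero, so P is smooth).
Step 3: tangent line at P: 1·(x − 0) + 0·(y − 0) = 0.
Expanding: x = 0.


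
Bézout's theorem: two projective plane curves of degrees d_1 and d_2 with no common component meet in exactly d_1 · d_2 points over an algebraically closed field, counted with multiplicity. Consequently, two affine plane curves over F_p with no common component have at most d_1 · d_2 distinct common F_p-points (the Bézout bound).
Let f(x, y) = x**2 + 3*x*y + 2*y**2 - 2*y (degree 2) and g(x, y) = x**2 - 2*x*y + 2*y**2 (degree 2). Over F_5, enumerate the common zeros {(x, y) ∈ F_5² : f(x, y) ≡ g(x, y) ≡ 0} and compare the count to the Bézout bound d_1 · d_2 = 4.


Common zeros: {(0, 0)}; count = 1; Bézout bound = 4.

deg(f) = 2, deg(g) = 2, so Bézout bound = 4.
Scan x ∈ F_5. For each x, list the y ∈ F_5 with f(x, y) ≡ 0 and those with g(x, y) ≡ 0 (mod 5); the common zeros in that column are the intersection.
  x = 0: f ≡ 0 at y ∈ {0, 1}; g ≡ 0 at y ∈ {0}; common: {0}.
  x = 1: f ≡ 0 at y ∈ ∅; g ≡ 0 at y ∈ {2, 4}; common: ∅.
  x = 2: f ≡ 0 at y ∈ {1, 2}; g ≡ 0 at y ∈ {3, 4}; common: ∅.
  x = 3: f ≡ 0 at y ∈ ∅; g ≡ 0 at y ∈ {1, 2}; common: ∅.
  x = 4: f ≡ 0 at y ∈ ∅; g ≡ 0 at y ∈ {1, 3}; common: ∅.
Collecting: common zeros = {(0, 0)}, so the count is 1.
Comparison with the Bézout bound: 1 ≤ 4 = deg(f)·deg(g), as expected for curves with no common component (the affine F_5-count falls short of the bound because intersections may lie at infinity, over extension fields, or carry multiplicity).


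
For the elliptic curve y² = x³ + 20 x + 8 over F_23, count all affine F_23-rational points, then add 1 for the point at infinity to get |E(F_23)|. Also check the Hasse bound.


Affine points = {(0, 10), (0, 13), (1, 11), (1, 12), (3, 7), (3, 16), (5, 7), (5, 16), (7, 10), (7, 13), (8, 6), (8, 17), (10, 9), (10, 14), (11, 8), (11, 15), (13, 2), (13, 21), (15, 7), (15, 16), (16, 10), (16, 13), (18, 6), (18, 17), (19, 5), (19, 18), (20, 6), (20, 17), (21, 11), (21, 12)}; affine count = 30; |E(F_23)| = 31.

Discriminant check: Δ ∝ 4a³ + 27b² = 4·20³ + 27·8² = 4·8000 + 27·64 ≡ 10 (mod 23). Nonzero ⇒ E is nonsingular.
For each x ∈ F_23, compute rhs = x³ + 20·x + 8 mod 23, then count y ∈ F_23 with y² ≡ rhs.
  x = 0: rhs = 8, matching y values: 10, 13 (2 points).
  x = 1: rhs = 6, matching y values: 11, 12 (2 points).
  x = 2: rhs = 10, matching y values: none (0 points).
  x = 3: rhs = 3, matching y values: 7, 16 (2 points).
  x = 4: rhs = 14, matching y values: none (0 points).
  x = 5: rhs = 3, matching y values: 7, 16 (2 points).
  x = 6: rhs = 22, matching y values: none (0 points).
  x = 7: rhs = 8, matching y values: 10, 13 (2 points).
  x = 8: rhs = 13, matching y values: 6, 17 (2 points).
  x = 9: rhs = 20, matching y values: none (0 points).
  x = 10: rhs = 12, matching y values: 9, 14 (2 points).
  x = 11: rhs = 18, matching y values: 8, 15 (2 points).
  x = 12: rhs = 21, matching y values: none (0 points).
  x = 13: rhs = 4, matching y values: 2, 21 (2 points).
  x = 14: rhs = 19, matching y values: none (0 points).
  x = 15: rhs = 3, matching y values: 7, 16 (2 points).
  x = 16: rhs = 8, matching y values: 10, 13 (2 points).
  x = 17: rhs = 17, matching y values: none (0 points).
  x = 18: rhs = 13, matching y values: 6, 17 (2 points).
  x = 19: rhs = 2, matching y values: 5, 18 (2 points).
  x = 20: rhs = 13, matching y values: 6, 17 (2 points).
  x = 21: rhs = 6, matching y values: 11, 12 (2 points).
  x = 22: rhs = 10, matching y values: none (0 points).
Total affine count: 30.
Full point count |E(F_23)| = 30 + 1 = 31.
Hasse bound: |31 − (23+1)| = |7| = 7 ≤ 2√23 ≈ 9.5917 ✓.


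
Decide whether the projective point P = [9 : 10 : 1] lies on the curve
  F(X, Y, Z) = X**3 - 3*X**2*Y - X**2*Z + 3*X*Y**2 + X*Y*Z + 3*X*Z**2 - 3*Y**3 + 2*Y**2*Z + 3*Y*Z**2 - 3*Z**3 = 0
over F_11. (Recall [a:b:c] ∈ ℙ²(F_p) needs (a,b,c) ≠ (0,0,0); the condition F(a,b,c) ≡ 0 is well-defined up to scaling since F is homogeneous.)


F(9,10,1) ≡ 0 (mod 11); P is on the curve.

Evaluate F(9, 10, 1) term-by-term (mod 11).
  X**3 ↦ 1·729·1·1 = 729
  -3*X**2*Y ↦ -3·81·10·1 = -2430
  -X**2*Z ↦ -1·81·1·1 = -81
  3*X*Y**2 ↦ 3·9·100·1 = 2700
  X*Y*Z ↦ 1·9·10·1 = 90
  3*X*Z**2 ↦ 3·9·1·1 = 27
  -3*Y**3 ↦ -3·1·1000·1 = -3000
  2*Y**2*Z ↦ 2·1·100·1 = 200
  3*Y*Z**2 ↦ 3·1·10·1 = 30
  -3*Z**3 ↦ -3·1·1·1 = -3
Sum: F(9, 10, 1) = (729) + (-2430) + (-81) + (2700) + (90) + (27) + (-3000) + (200) + (30) + (-3) = -1738.
Reducing mod 11: -1738 ≡ 0 (mod 11).
Since F(a, b, c) ≡ 0 (mod 11), P lies on the curve.


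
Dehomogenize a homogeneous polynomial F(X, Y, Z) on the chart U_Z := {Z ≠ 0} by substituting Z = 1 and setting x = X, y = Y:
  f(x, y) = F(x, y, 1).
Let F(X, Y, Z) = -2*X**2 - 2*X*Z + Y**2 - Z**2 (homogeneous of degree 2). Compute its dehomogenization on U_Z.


f(x, y) = -2*x**2 - 2*x + y**2 - 1

On U_Z we set Z = 1. Each monomial c·X^i·Y^j·Z^k in F becomes c·x^i·y^j·1^k = c·x^i·y^j.
Substituting Z = 1: F(X, Y, 1) = -2*x**2 - 2*x + y**2 - 1.
Note: deg(f) ≤ deg(F) = 2; strict inequality happens when F is divisible by Z (lost terms).


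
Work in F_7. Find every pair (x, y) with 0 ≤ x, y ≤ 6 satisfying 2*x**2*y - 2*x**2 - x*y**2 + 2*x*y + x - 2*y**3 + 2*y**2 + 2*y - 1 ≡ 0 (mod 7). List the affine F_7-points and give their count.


Affine F_7-points: {(2, 0), (3, 1), (3, 4), (3, 5), (4, 4), (4, 5)}; count = 6.

For each of the 49 pairs (x, y) ∈ F_7², evaluate f(x, y) mod 7. Record the zeros.
  x = 0: [0↦6, 1↦1, 2↦2, 3↦4, 4↦2, 5↦5, 6↦1]  zeros at y ∈ ∅
  x = 1: [0↦5, 1↦3, 2↦5, 3↦6, 4↦1, 5↦6, 6↦2]  zeros at y ∈ ∅
  x = 2: [0↦0, 1↦5, 2↦5, 3↦2, 4↦5, 5↦2, 6↦2]  zeros at y ∈ {0}
  x = 3: [0↦5, 1↦0, 2↦2, 3↦6, 4↦0, 5↦0, 6↦1]  zeros at y ∈ {1, 4, 5}
  x = 4: [0↦6, 1↦2, 2↦3, 3↦4, 4↦0, 5↦0, 6↦6]  zeros at y ∈ {4, 5}
  x = 5: [0↦3, 1↦4, 2↦1, 3↦3, 4↦5, 5↦2, 6↦3]  zeros at y ∈ ∅
  x = 6: [0↦3, 1↦6, 2↦3, 3↦3, 4↦1, 5↦6, 6↦6]  zeros at y ∈ ∅
Collecting zeros: affine points = {(2, 0), (3, 1), (3, 4), (3, 5), (4, 4), (4, 5)}.
Total count |C(F_7)_aff| = 6.


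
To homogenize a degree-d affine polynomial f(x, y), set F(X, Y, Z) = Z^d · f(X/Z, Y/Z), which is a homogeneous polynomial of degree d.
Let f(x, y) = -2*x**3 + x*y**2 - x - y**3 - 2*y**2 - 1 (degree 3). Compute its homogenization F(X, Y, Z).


F(X, Y, Z) = -2*X**3 + X*Y**2 - X*Z**2 - Y**3 - 2*Y**2*Z - Z**3

deg(f) = 3.
Substitute x = X/Z, y = Y/Z into f, then multiply by Z^3.
  monomial -2·x^3·y^0 ↦ -2·X^3·Y^0·Z^0.
  monomial 1·x^1·y^2 ↦ 1·X^1·Y^2·Z^0.
  monomial -1·x^1·y^0 ↦ -1·X^1·Y^0·Z^2.
  monomial -1·x^0·y^3 ↦ -1·X^0·Y^3·Z^0.
  monomial -2·x^0·y^2 ↦ -2·X^0·Y^2·Z^1.
  monomial -1·x^0·y^0 ↦ -1·X^0·Y^0·Z^3.
Collecting: F(X, Y, Z) = -2*X**3 + X*Y**2 - X*Z**2 - Y**3 - 2*Y**2*Z - Z**3.


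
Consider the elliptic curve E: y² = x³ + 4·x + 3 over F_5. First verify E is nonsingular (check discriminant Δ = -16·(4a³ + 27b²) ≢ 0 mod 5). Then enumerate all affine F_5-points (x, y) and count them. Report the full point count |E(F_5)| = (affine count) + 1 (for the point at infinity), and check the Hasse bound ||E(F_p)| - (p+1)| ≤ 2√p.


Affine points = {(2, 2), (2, 3)}; affine count = 2; |E(F_5)| = 3.

Discriminant check: Δ ∝ 4a³ + 27b² = 4·4³ + 27·3² = 4·64 + 27·9 ≡ 4 (mod 5). Nonzero ⇒ E is nonsingular.
For each x ∈ F_5, compute rhs = x³ + 4·x + 3 mod 5, then count y ∈ F_5 with y² ≡ rhs.
  x = 0: rhs = 3, matching y values: none (0 points).
  x = 1: rhs = 3, matching y values: none (0 points).
  x = 2: rhs = 4, matching y values: 2, 3 (2 points).
  x = 3: rhs = 2, matching y values: none (0 points).
  x = 4: rhs = 3, matching y values: none (0 points).
Total affine count: 2.
Full point count |E(F_5)| = 2 + 1 = 3.
Hasse bound: |3 − (5+1)| = |-3| = 3 ≤ 2√5 ≈ 4.4721 ✓.


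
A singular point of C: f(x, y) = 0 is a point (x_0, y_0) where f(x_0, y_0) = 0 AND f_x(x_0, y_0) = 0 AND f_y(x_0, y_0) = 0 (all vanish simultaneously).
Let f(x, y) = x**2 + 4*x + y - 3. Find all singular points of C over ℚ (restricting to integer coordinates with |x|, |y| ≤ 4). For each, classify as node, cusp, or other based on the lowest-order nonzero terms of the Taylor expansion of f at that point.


No singular points in the scanned grid; C is smooth there.

Compute partial derivatives:
  f_x = 2*x + 4.
  f_y = 1.
f_y = 1 is a nonzero constant, so f_y never vanishes: no point (x, y) can satisfy f = f_x = f_y = 0. In particular no (x, y) ∈ {−4, ..., 4}² is singular; the curve is smooth.


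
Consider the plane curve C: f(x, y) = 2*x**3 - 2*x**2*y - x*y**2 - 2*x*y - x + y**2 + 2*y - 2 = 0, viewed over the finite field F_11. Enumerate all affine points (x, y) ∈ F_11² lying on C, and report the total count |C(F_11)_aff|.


Affine F_11-points: {(0, 4), (0, 5), (1, 5), (2, 4), (2, 8), (4, 5), (4, 8), (5, 3), (5, 10), (7, 1), (7, 10), (9, 9), (9, 10)}; count = 13.

For each of the 121 pairs (x, y) ∈ F_11², evaluate f(x, y) mod 11. Record the zeros.
  x = 0: [0↦9, 1↦1, 2↦6, 3↦2, 4↦0, 5↦0, 6↦2, 7↦6, 8↦1, 9↦9, 10↦8]  zeros at y ∈ {4, 5}
  x = 1: [0↦10, 1↦8, 2↦6, 3↦4, 4↦2, 5↦0, 6↦9, 7↦7, 8↦5, 9↦3, 10↦1]  zeros at y ∈ {5}
  x = 2: [0↦1, 1↦1, 2↦10, 3↦6, 4↦0, 5↦3, 6↦4, 7↦3, 8↦0, 9↦6, 10↦10]  zeros at y ∈ {4, 8}
  x = 3: [0↦5, 1↦3, 2↦8, 3↦9, 4↦6, 5↦10, 6↦10, 7↦6, 8↦9, 9↦8, 10↦3]  zeros at y ∈ ∅
  x = 4: [0↦1, 1↦4, 2↦1, 3↦3, 4↦10, 5↦0, 6↦6, 7↦6, 8↦0, 9↦10, 10↦3]  zeros at y ∈ {5, 8}
  x = 5: [0↦1, 1↦5, 2↦1, 3↦0, 4↦2, 5↦7, 6↦4, 7↦4, 8↦7, 9↦2, 10↦0]  zeros at y ∈ {3, 10}
  x = 6: [0↦6, 1↦7, 2↦9, 3↦1, 4↦5, 5↦10, 6↦5, 7↦1, 8↦9, 9↦7, 10↦6]  zeros at y ∈ ∅
  x = 7: [0↦6, 1↦0, 2↦4, 3↦7, 4↦9, 5↦10, 6↦10, 7↦9, 8↦7, 9↦4, 10↦0]  zeros at y ∈ {1, 10}
  x = 8: [0↦2, 1↦7, 2↦9, 3↦8, 4↦4, 5↦8, 6↦9, 7↦7, 8↦2, 9↦5, 10↦5]  zeros at y ∈ ∅
  x = 9: [0↦6, 1↦7, 2↦3, 3↦5, 4↦2, 5↦5, 6↦3, 7↦7, 8↦6, 9↦0, 10↦0]  zeros at y ∈ {9, 10}
  x = 10: [0↦8, 1↦1, 2↦9, 3↦10, 4↦4, 5↦2, 6↦4, 7↦10, 8↦9, 9↦1, 10↦8]  zeros at y ∈ ∅
Collecting zeros: affine points = {(0, 4), (0, 5), (1, 5), (2, 4), (2, 8), (4, 5), (4, 8), (5, 3), (5, 10), (7, 1), (7, 10), (9, 9), (9, 10)}.
Total count |C(F_11)_aff| = 13.


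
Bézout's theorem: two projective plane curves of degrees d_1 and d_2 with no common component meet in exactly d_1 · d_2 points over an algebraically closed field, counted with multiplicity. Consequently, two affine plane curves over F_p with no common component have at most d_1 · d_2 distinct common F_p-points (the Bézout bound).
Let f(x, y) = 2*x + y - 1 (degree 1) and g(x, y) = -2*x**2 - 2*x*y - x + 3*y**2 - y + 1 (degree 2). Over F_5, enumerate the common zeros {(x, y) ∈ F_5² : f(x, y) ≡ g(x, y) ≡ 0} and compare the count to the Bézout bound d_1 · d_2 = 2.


Common zeros: {(3, 0), (4, 3)}; count = 2; Bézout bound = 2.

deg(f) = 1, deg(g) = 2, so Bézout bound = 2.
Scan x ∈ F_5. For each x, list the y ∈ F_5 with f(x, y) ≡ 0 and those with g(x, y) ≡ 0 (mod 5); the common zeros in that column are the intersection.
  x = 0: f ≡ 0 at y ∈ {1}; g ≡ 0 at y ∈ {3, 4}; common: ∅.
  x = 1: f ≡ 0 at y ∈ {4}; g ≡ 0 at y ∈ ∅; common: ∅.
  x = 2: f ≡ 0 at y ∈ {2}; g ≡ 0 at y ∈ ∅; common: ∅.
  x = 3: f ≡ 0 at y ∈ {0}; g ≡ 0 at y ∈ {0, 4}; common: {0}.
  x = 4: f ≡ 0 at y ∈ {3}; g ≡ 0 at y ∈ {0, 3}; common: {3}.
Collecting: common zeros = {(3, 0), (4, 3)}, so the count is 2.
Comparison with the Bézout bound: 2 ≤ 2 = deg(f)·deg(g), as expected for curves with no common component (the bound is attained).


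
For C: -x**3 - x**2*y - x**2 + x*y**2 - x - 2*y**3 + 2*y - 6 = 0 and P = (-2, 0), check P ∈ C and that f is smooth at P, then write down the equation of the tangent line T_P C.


Tangent line at P: -9*x - 2*y - 18 = 0.

Step 1: f(-2, 0) = 0, so P lies on C.
Step 2: partial derivatives
  f_x(x, y) = -3*x**2 - 2*x*y - 2*x + y**2 - 1, f_y(x, y) = -x**2 + 2*x*y - 6*y**2 + 2.
  f_x(P) = -9, f_y(P) = -2 (gradient nonzero, so P is smooth).
Step 3: tangent line at P: -9·(x − -2) + -2·(y − 0) = 0.
Expanding: -9*x - 2*y - 18 = 0.


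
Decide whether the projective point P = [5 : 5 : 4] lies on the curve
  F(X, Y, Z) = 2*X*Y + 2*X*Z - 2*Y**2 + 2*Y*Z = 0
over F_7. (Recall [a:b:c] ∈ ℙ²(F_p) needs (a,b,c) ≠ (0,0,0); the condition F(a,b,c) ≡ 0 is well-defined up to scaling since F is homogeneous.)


F(5,5,4) ≡ 3 (mod 7); P is NOT on the curve.

Evaluate F(5, 5, 4) term-by-term (mod 7).
  2*X*Y ↦ 2·5·5·1 = 50
  2*X*Z ↦ 2·5·1·4 = 40
  -2*Y**2 ↦ -2·1·25·1 = -50
  2*Y*Z ↦ 2·1·5·4 = 40
Sum: F(5, 5, 4) = (50) + (40) + (-50) + (40) = 80.
Reducing mod 7: 80 ≡ 3 (mod 7).
Since F(a, b, c) ≡ 3 ≠ 0 (mod 7), P does NOT lie on the curve.


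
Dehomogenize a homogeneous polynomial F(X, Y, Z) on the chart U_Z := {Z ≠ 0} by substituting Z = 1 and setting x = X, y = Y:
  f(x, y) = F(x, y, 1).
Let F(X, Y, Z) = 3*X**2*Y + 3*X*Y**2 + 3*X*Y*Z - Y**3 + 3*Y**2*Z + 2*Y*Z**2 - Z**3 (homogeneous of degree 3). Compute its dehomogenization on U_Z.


f(x, y) = 3*x**2*y + 3*x*y**2 + 3*x*y - y**3 + 3*y**2 + 2*y - 1

On U_Z we set Z = 1. Each monomial c·X^i·Y^j·Z^k in F becomes c·x^i·y^j·1^k = c·x^i·y^j.
Substituting Z = 1: F(X, Y, 1) = 3*x**2*y + 3*x*y**2 + 3*x*y - y**3 + 3*y**2 + 2*y - 1.
Note: deg(f) ≤ deg(F) = 3; strict inequality happens when F is divisible by Z (lost terms).


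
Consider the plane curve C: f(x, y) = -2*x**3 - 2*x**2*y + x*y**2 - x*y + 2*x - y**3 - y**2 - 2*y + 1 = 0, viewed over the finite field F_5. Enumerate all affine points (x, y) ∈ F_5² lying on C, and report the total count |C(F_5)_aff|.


Affine F_5-points: {(0, 2), (1, 1), (2, 3), (3, 3), (4, 1)}; count = 5.

For each of the 25 pairs (x, y) ∈ F_5², evaluate f(x, y) mod 5. Record the zeros.
  x = 0: [0↦1, 1↦2, 2↦0, 3↦4, 4↦3]  zeros at y ∈ {2}
  x = 1: [0↦1, 1↦0, 2↦3, 3↦4, 4↦2]  zeros at y ∈ {1}
  x = 2: [0↦4, 1↦2, 2↦1, 3↦0, 4↦3]  zeros at y ∈ {3}
  x = 3: [0↦3, 1↦1, 2↦2, 3↦0, 4↦4]  zeros at y ∈ {3}
  x = 4: [0↦1, 1↦0, 2↦4, 3↦2, 4↦3]  zeros at y ∈ {1}
Collecting zeros: affine points = {(0, 2), (1, 1), (2, 3), (3, 3), (4, 1)}.
Total count |C(F_5)_aff| = 5.


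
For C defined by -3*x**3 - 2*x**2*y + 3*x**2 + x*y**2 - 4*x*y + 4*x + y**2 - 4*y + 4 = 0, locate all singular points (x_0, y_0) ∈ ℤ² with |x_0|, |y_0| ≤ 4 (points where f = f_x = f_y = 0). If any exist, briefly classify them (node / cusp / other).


Singular points: {(0, 2)}; classification: node.

Compute partial derivatives:
  f_x = -9*x**2 - 4*x*y + 6*x + y**2 - 4*y + 4.
  f_y = -2*x**2 + 2*x*y - 4*x + 2*y - 4.
Scan x_0 ∈ {−4, ..., 4}. For each x_0, f_y(x_0, y) is a polynomial in y; find its integer roots y ∈ {−4, ..., 4}, then test f_x and f at those candidates.
  x = -4: f_y(-4, y) = -6*y - 20; no integer root y with |y| ≤ 4.
  x = -3: f_y(-3, y) = -4*y - 10; no integer root y with |y| ≤ 4.
  x = -2: f_y(-2, y) = -2*y - 4; vanishes at y ∈ {-2}. (-2, -2): f_x = -48 ≠ 0.
  x = -1: f_y(-1, y) = -2; no integer root y with |y| ≤ 4.
  x = 0: f_y(0, y) = 2*y - 4; vanishes at y ∈ {2}. (0, 2): f_x = 0, f = 0 — SINGULAR.
  x = 1: f_y(1, y) = 4*y - 10; no integer root y with |y| ≤ 4.
  x = 2: f_y(2, y) = 6*y - 20; no integer root y with |y| ≤ 4.
  x = 3: f_y(3, y) = 8*y - 34; no integer root y with |y| ≤ 4.
  x = 4: f_y(4, y) = 10*y - 52; no integer root y with |y| ≤ 4.
Only singular point on the grid: (0, 2).
Classify: substitute x = 0 + u, y = 2 + v and expand: f = -3*u**3 - 2*u**2*v - u**2 + u*v**2 + v**2.
No constant or linear terms (consistent with a singular point). Quadratic part: -u**2 + v**2. Cubic part: -3*u**3 - 2*u**2*v + u*v**2.
The quadratic part v**2 - u**2 = (v − u)(v + u) splits into two distinct linear factors, so there are two distinct tangent lines y − 2 = ±(x − 0) — this is a node (ordinary double point).
Classification: node.


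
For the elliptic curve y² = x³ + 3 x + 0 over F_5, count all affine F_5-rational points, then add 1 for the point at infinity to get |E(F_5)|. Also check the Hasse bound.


Affine points = {(0, 0), (1, 2), (1, 3), (2, 2), (2, 3), (3, 1), (3, 4), (4, 1), (4, 4)}; affine count = 9; |E(F_5)| = 10.

Discriminant check: Δ ∝ 4a³ + 27b² = 4·3³ + 27·0² = 4·27 + 27·0 ≡ 3 (mod 5). Nonzero ⇒ E is nonsingular.
For each x ∈ F_5, compute rhs = x³ + 3·x + 0 mod 5, then count y ∈ F_5 with y² ≡ rhs.
  x = 0: rhs = 0, matching y values: 0 (1 points).
  x = 1: rhs = 4, matching y values: 2, 3 (2 points).
  x = 2: rhs = 4, matching y values: 2, 3 (2 points).
  x = 3: rhs = 1, matching y values: 1, 4 (2 points).
  x = 4: rhs = 1, matching y values: 1, 4 (2 points).
Total affine count: 9.
Full point count |E(F_5)| = 9 + 1 = 10.
Hasse bound: |10 − (5+1)| = |4| = 4 ≤ 2√5 ≈ 4.4721 ✓.
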